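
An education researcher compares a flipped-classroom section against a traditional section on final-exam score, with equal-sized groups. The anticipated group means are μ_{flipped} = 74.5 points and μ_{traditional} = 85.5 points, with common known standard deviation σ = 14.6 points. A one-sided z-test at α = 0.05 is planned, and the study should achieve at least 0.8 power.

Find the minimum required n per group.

Standardized effect: d = |μ_{flipped} − μ_{traditional}| / σ = |74.5 − 85.5| / 14.6 = 0.7534
Set Φ(δ − 1.645) = 0.8; then δ − 1.645 = Φ⁻¹(0.8) = 0.842, giving δ = 2.486.
δ = d·√(n/2) ⇒ n = 2(δ/d)² = 2 × (2.486 / 0.7534)² = 21.78.
Round up to the next whole unit.

n = 22 per group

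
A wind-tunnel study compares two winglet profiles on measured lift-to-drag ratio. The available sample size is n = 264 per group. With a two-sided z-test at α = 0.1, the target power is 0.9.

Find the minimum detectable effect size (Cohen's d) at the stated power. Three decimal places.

Required noncentrality: δ = z_{0.05} + z_{0.10} = 1.645 + 1.282 = 2.926.
(The second rejection-region term Φ(−δ − z_{α/2}) is negligible and dropped.)
δ = d·√(n/2) ⇒ d = δ/√(n/2) = 2.926/√(264/2) = 0.2547.

d ≈ 0.255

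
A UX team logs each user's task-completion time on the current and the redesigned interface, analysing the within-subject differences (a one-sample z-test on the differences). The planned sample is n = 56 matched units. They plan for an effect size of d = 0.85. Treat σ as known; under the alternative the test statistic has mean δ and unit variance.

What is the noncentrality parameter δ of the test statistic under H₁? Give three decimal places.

δ = d·√n = 0.85 × √56 = 6.3608

δ ≈ 6.361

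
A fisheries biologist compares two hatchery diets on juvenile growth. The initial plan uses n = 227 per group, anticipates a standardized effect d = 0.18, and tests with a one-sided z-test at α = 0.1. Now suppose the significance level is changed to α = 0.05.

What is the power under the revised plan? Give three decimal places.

Power ≈ 0.607

δ = d·√(n/2) = 0.18 × √(227/2) = 1.9177 (unchanged). New critical value: z_{0.05} = 1.645.
Revised power = P(Z > 1.645 − δ) = Φ(0.273) = 0.6075.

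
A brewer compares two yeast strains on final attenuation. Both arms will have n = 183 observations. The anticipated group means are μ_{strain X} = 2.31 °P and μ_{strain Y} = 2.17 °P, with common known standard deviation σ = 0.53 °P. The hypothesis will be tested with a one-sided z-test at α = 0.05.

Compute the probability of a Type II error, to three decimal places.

Standardized effect: d = |μ_{strain X} − μ_{strain Y}| / σ = |2.31 − 2.17| / 0.53 = 0.2642
Noncentrality parameter: δ = d·√(n/2) = 0.2642 × √(183/2) = 2.5268
One-sided α = 0.05 → critical value z_{0.05} = 1.645.
Power = Φ(δ − 1.645) = Φ(0.882) = 0.8111.
Type II error: β = 1 − power = 1 − 0.8111 = 0.1889.

β ≈ 0.189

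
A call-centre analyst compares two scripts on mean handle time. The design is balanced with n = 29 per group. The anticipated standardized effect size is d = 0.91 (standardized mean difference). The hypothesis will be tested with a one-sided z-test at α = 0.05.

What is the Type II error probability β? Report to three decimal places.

β ≈ 0.034

Noncentrality parameter: λ = d·√(n/2) = 0.91 × √(29/2) = 3.4652
One-sided α = 0.05 → critical value z_{0.05} = 1.645.
Power = P(Z > 1.645 − λ) = Φ(1.820) = 0.9656.
Type II error: β = 1 − power = 1 − 0.9656 = 0.0344.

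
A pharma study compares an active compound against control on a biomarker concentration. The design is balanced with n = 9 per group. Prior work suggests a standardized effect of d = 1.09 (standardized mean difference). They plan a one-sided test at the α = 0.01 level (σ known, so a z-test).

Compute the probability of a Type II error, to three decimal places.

β ≈ 0.506

Noncentrality parameter: δ = d·√(n/2) = 1.09 × √(9/2) = 2.3122
One-sided α = 0.01 → critical value z_{0.01} = 2.326.
Power = P(Z > 2.326 − δ) = Φ(-0.014) = 0.4944.
Type II error: β = 1 − power = 1 − 0.4944 = 0.5056.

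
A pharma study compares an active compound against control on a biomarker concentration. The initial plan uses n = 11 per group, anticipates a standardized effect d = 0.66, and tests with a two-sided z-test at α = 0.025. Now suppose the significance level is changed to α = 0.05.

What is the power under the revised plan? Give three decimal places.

Power ≈ 0.340

δ = d·√(n/2) = 0.66 × √(11/2) = 1.5478 (unchanged). New critical value: z_{0.025} = 1.960.
Revised power = Φ(δ − 1.960) + Φ(−δ − 1.960) = Φ(-0.412) + Φ(-3.508) = 0.3401 + 0.0002 = 0.3403.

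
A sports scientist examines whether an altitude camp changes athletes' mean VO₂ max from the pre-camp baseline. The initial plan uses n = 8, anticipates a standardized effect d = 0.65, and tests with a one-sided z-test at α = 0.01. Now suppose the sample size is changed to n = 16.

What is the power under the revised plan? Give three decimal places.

Power ≈ 0.608

With n = 16: δ = d·√n = 0.65 × √16 = 2.6000. Critical value z_{0.01} = 2.326.
Revised power = Φ(δ − 2.326) = Φ(0.274) = 0.6078.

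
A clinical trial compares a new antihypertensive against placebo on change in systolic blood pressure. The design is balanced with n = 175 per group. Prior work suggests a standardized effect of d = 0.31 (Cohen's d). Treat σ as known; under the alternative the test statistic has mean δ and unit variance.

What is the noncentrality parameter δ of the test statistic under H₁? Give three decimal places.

δ = d·√(n/2) = 0.31 × √(175/2) = 2.8998

δ ≈ 2.900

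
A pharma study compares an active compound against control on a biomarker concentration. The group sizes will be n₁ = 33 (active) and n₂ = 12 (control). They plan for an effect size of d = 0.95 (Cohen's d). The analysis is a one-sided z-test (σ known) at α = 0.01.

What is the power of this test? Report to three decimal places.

Noncentrality parameter: δ = d / √(1/n₁ + 1/n₂) = 0.95 / √(1/33 + 1/12) = 2.8182
One-sided α = 0.01 → critical value z_{0.01} = 2.326.
Power = Φ(δ − 2.326) = Φ(0.492) = 0.6886.

Power ≈ 0.689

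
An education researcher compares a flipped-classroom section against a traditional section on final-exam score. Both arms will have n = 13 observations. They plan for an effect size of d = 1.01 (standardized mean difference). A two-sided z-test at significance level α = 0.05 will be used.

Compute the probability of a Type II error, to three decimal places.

β ≈ 0.269

Noncentrality parameter: δ = d·√(n/2) = 1.01 × √(13/2) = 2.5750
Two-sided α = 0.05 → critical value z_{0.025} = 1.960.
Power = Φ(δ − 1.960) + Φ(−δ − 1.960) = Φ(0.615) + Φ(-4.535) = 0.7307 + 0.0000 = 0.7307.
Type II error: β = 1 − power = 1 − 0.7307 = 0.2693.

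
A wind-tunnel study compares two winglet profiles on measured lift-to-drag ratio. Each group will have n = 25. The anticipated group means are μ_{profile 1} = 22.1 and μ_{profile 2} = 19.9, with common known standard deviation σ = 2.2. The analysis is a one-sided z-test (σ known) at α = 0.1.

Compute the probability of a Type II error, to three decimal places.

Standardized effect: d = |μ_{profile 1} − μ_{profile 2}| / σ = |22.1 − 19.9| / 2.2 = 1.0000
Noncentrality parameter: δ = d·√(n/2) = 1.0000 × √(25/2) = 3.5355
One-sided α = 0.1 → critical value z_{0.1} = 1.282.
Power = P(Z > 1.282 − δ) = Φ(2.254) = 0.9879.
Type II error: β = 1 − power = 1 − 0.9879 = 0.0121.

β ≈ 0.012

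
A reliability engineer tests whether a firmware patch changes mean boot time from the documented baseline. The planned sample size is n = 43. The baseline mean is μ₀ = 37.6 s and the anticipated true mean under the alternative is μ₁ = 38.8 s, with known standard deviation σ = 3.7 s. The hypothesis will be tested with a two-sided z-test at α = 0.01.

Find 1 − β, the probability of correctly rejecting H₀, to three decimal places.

Standardized effect: d = |μ₁ − μ₀| / σ = |38.8 − 37.6| / 3.7 = 0.3243
Noncentrality parameter: δ = d·√n = 0.3243 × √43 = 2.1267
Two-sided α = 0.01 → critical value z_{0.005} = 2.576.
Power = Φ(δ − 2.576) + Φ(−δ − 2.576) = Φ(-0.449) + Φ(-4.703) = 0.3267 + 0.0000 = 0.3267.

Power ≈ 0.327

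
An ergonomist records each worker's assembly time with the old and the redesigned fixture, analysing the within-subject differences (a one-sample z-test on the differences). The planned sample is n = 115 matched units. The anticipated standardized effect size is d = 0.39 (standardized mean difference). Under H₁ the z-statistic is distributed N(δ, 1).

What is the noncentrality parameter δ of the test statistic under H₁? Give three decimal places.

δ = d·√n = 0.39 × √115 = 4.1823

δ ≈ 4.182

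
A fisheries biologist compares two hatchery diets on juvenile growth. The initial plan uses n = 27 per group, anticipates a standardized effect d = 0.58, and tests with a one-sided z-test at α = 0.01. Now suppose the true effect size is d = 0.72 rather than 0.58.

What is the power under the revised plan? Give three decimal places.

With d = 0.72: δ = d·√(n/2) = 0.72 × √(27/2) = 2.6454. Critical value z_{0.01} = 2.326.
Revised power = P(Z > 2.326 − δ) = Φ(0.319) = 0.6252.

Power ≈ 0.625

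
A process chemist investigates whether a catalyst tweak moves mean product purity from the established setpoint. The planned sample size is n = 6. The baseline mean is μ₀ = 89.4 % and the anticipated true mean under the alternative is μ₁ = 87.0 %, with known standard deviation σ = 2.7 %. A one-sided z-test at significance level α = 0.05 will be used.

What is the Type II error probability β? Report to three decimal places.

β ≈ 0.297

Standardized effect: d = |μ₁ − μ₀| / σ = |87.0 − 89.4| / 2.7 = 0.8889
Noncentrality parameter: δ = d·√n = 0.8889 × √6 = 2.1773
Critical value for a one-sided test at α = 0.05: z_α = 1.645.
Power = Φ(δ − 1.645) = Φ(0.532) = 0.7028.
Type II error: β = 1 − power = 1 − 0.7028 = 0.2972.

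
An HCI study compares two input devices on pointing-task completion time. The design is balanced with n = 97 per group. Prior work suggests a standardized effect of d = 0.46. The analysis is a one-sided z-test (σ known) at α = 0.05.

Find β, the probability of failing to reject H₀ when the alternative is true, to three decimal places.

β ≈ 0.060

Noncentrality parameter: δ = d·√(n/2) = 0.46 × √(97/2) = 3.2035
Critical value for a one-sided test at α = 0.05: z_α = 1.645.
Power = Φ(δ − 1.645) = Φ(1.559) = 0.9405.
Type II error: β = 1 − power = 1 − 0.9405 = 0.0595.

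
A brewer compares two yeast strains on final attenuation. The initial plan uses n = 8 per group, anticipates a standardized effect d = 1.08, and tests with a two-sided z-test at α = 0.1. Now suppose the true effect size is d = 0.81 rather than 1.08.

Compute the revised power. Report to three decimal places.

With d = 0.81: δ = d·√(n/2) = 0.81 × √(8/2) = 1.6200. Critical value z_{0.05} = 1.645.
Revised power = Φ(δ − 1.645) + Φ(−δ − 1.645) = Φ(-0.025) + Φ(-3.265) = 0.4901 + 0.0005 = 0.4906.

Power ≈ 0.491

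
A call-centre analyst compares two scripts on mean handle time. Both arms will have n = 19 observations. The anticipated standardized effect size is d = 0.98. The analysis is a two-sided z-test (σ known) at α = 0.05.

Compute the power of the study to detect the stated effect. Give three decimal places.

Noncentrality parameter: δ = d·√(n/2) = 0.98 × √(19/2) = 3.0206
Two-sided α = 0.05 → critical value z_{0.025} = 1.960.
Power = Φ(δ − 1.960) + Φ(−δ − 1.960) = Φ(1.061) + Φ(-4.981) = 0.8556 + 0.0000 = 0.8556.

Power ≈ 0.856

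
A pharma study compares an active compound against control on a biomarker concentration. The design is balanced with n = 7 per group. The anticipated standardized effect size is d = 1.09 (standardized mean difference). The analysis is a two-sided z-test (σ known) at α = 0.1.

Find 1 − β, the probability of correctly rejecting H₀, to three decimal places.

Power ≈ 0.653

Noncentrality parameter: δ = d·√(n/2) = 1.09 × √(7/2) = 2.0392
Two-sided α = 0.1 → critical value z_{0.05} = 1.645.
Power = Φ(δ − 1.645) + Φ(−δ − 1.645) = Φ(0.394) + Φ(-3.684) = 0.6533 + 0.0001 = 0.6535.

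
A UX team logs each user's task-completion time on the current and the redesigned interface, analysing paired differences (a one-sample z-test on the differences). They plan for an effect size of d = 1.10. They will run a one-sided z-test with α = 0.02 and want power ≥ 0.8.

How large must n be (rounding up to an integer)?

n = 7

Set Φ(δ − 2.054) = 0.8; then δ − 2.054 = Φ⁻¹(0.8) = 0.842, giving δ = 2.895.
δ = d·√n ⇒ n = (δ/d)² = (2.895 / 1.10)² = 6.93.
Rounding up, n = 7.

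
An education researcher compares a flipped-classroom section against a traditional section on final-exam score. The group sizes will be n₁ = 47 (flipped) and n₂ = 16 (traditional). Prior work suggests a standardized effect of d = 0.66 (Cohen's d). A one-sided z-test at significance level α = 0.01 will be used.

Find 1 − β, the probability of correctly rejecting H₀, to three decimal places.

Noncentrality parameter: δ = d / √(1/n₁ + 1/n₂) = 0.66 / √(1/47 + 1/16) = 2.2803
Critical value for a one-sided test at α = 0.01: z_α = 2.326.
Power = Φ(δ − 2.326) = Φ(-0.046) = 0.4816.

Power ≈ 0.482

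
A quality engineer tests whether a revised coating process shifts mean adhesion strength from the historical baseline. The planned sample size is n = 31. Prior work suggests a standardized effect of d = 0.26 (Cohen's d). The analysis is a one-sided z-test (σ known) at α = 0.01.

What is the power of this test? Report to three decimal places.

Noncentrality parameter: δ = d·√n = 0.26 × √31 = 1.4476
One-sided α = 0.01 → critical value z_{0.01} = 2.326.
Power = Φ(δ − 2.326) = Φ(-0.879) = 0.1898.

Power ≈ 0.190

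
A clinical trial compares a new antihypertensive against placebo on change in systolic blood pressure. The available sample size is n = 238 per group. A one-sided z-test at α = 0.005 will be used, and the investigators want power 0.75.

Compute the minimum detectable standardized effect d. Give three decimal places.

Need Φ(δ − 2.576) = 0.75, so δ = 2.576 + 0.674 = 3.250.
δ = d·√(n/2) ⇒ d = δ/√(n/2) = 3.250/√(238/2) = 0.2980.

d ≈ 0.298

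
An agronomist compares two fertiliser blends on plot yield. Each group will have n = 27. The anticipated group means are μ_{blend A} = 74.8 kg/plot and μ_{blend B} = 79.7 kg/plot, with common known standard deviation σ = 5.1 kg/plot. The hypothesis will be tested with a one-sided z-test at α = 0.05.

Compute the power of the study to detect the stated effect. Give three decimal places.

Standardized effect: d = |μ_{blend A} − μ_{blend B}| / σ = |74.8 − 79.7| / 5.1 = 0.9608
Noncentrality parameter: δ = d·√(n/2) = 0.9608 × √(27/2) = 3.5301
Critical value for a one-sided test at α = 0.05: z_α = 1.645.
Power = Φ(δ − 1.645) = Φ(1.885) = 0.9703.

Power ≈ 0.970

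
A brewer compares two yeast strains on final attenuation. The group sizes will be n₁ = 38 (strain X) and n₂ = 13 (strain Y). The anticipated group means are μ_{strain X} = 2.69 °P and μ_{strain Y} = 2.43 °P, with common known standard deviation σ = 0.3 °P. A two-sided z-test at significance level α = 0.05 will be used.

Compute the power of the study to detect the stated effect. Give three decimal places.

Power ≈ 0.770

Standardized effect: d = |μ_{strain X} − μ_{strain Y}| / σ = |2.69 − 2.43| / 0.3 = 0.8667
Noncentrality parameter: λ = d / √(1/n₁ + 1/n₂) = 0.8667 / √(1/38 + 1/13) = 2.6973
Two-sided α = 0.05 → critical value z_{0.025} = 1.960.
Power = Φ(λ − 1.960) + Φ(−λ − 1.960) = Φ(0.737) + Φ(-4.657) = 0.7695 + 0.0000 = 0.7695.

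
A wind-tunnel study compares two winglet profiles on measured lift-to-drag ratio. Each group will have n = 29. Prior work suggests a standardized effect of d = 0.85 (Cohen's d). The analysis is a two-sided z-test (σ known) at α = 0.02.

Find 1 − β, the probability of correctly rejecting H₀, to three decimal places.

Power ≈ 0.819

Noncentrality parameter: δ = d·√(n/2) = 0.85 × √(29/2) = 3.2367
Critical value for a two-sided test at α = 0.02: z_{α/2} = 2.326.
Power = Φ(δ − 2.326) + Φ(−δ − 2.326) = Φ(0.910) + Φ(-5.563) = 0.8187 + 0.0000 = 0.8187.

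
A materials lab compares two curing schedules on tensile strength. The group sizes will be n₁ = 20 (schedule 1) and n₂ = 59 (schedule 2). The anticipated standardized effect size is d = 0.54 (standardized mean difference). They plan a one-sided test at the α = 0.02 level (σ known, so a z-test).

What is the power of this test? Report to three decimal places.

Noncentrality parameter: δ = d / √(1/n₁ + 1/n₂) = 0.54 / √(1/20 + 1/59) = 2.0870
Critical value for a one-sided test at α = 0.02: z_α = 2.054.
Power = P(Z > 2.054 − δ) = Φ(0.033) = 0.5133.

Power ≈ 0.513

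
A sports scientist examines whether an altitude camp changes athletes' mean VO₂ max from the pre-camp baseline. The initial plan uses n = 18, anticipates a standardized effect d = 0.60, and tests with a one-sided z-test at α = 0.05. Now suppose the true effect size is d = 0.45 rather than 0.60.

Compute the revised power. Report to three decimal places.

Power ≈ 0.604

With d = 0.45: δ = d·√n = 0.45 × √18 = 1.9092. Critical value z_{0.05} = 1.645.
Revised power = P(Z > 1.645 − δ) = Φ(0.264) = 0.6042.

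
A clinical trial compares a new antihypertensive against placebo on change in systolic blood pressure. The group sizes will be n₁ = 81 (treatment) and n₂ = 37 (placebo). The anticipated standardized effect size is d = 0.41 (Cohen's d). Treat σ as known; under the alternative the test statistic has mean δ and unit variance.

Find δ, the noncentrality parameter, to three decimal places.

δ = d / √(1/n₁ + 1/n₂) = 0.41 / √(1/81 + 1/37) = 2.0663

δ ≈ 2.066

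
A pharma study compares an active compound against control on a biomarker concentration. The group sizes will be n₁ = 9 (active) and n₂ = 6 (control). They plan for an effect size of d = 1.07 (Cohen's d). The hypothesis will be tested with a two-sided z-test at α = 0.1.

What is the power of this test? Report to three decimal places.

Power ≈ 0.650

Noncentrality parameter: δ = d / √(1/n₁ + 1/n₂) = 1.07 / √(1/9 + 1/6) = 2.0302
Two-sided α = 0.1 → critical value z_{0.05} = 1.645.
Power = Φ(δ − 1.645) + Φ(−δ − 1.645) = Φ(0.385) + Φ(-3.675) = 0.6500 + 0.0001 = 0.6501.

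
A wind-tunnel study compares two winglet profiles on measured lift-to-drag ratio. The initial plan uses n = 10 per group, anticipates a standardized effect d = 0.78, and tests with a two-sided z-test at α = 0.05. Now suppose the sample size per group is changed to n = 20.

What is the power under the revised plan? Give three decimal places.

With n = 20 per group: δ = d·√(n/2) = 0.78 × √(20/2) = 2.4666. Critical value z_{0.025} = 1.960.
Revised power = Φ(δ − 1.960) + Φ(−δ − 1.960) = Φ(0.507) + Φ(-4.427) = 0.6938 + 0.0000 = 0.6938.

Power ≈ 0.694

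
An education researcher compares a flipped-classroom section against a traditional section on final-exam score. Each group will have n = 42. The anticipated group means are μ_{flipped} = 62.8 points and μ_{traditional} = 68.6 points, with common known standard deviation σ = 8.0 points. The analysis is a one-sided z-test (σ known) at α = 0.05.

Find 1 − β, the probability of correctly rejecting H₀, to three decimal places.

Standardized effect: d = |μ_{flipped} − μ_{traditional}| / σ = |62.8 − 68.6| / 8.0 = 0.7250
Noncentrality parameter: δ = d·√(n/2) = 0.7250 × √(42/2) = 3.3224
Critical value for a one-sided test at α = 0.05: z_α = 1.645.
Power = Φ(δ − 1.645) = Φ(1.678) = 0.9533.

Power ≈ 0.953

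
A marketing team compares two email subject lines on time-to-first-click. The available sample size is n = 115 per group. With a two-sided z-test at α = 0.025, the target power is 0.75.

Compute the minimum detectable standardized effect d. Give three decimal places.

d ≈ 0.385

Required noncentrality: δ = z_{0.0125} + z_{0.25} = 2.241 + 0.674 = 2.916.
(The second rejection-region term Φ(−δ − z_{α/2}) is negligible and dropped.)
δ = d·√(n/2) ⇒ d = δ/√(n/2) = 2.916/√(115/2) = 0.3845.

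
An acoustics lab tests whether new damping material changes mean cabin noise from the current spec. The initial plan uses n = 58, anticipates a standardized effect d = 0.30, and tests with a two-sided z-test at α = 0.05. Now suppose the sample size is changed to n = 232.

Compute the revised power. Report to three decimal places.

With n = 232: δ = d·√n = 0.30 × √232 = 4.5695. Critical value z_{0.025} = 1.960.
Revised power = Φ(δ − 1.960) + Φ(−δ − 1.960) = Φ(2.609) + Φ(-6.529) = 0.9955 + 0.0000 = 0.9955.

Power ≈ 0.995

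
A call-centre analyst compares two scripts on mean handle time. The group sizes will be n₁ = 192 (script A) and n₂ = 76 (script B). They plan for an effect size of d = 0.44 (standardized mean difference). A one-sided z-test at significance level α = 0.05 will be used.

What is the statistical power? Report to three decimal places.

Noncentrality parameter: δ = d / √(1/n₁ + 1/n₂) = 0.44 / √(1/192 + 1/76) = 3.2467
Critical value for a one-sided test at α = 0.05: z_α = 1.645.
Power = P(Z > 1.645 − δ) = Φ(1.602) = 0.9454.

Power ≈ 0.945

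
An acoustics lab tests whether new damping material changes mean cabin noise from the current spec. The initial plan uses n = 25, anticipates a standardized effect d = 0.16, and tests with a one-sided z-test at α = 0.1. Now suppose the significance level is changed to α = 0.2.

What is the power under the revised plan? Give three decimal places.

δ = d·√n = 0.16 × √25 = 0.8000 (unchanged). New critical value: z_{0.2} = 0.842.
Revised power = Φ(δ − 0.842) = Φ(-0.042) = 0.4834.

Power ≈ 0.483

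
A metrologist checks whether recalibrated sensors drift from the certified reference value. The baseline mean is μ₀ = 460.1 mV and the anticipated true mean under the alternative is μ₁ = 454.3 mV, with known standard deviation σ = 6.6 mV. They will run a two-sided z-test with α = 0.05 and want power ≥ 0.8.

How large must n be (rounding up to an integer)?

n = 11

Standardized effect: d = |μ₁ − μ₀| / σ = |454.3 − 460.1| / 6.6 = 0.8788
Set Φ(δ − 1.960) = 0.8; then δ − 1.960 = Φ⁻¹(0.8) = 0.842, giving δ = 2.802.
(The Φ(−δ − z_{α/2}) term is vanishingly small for δ > 0 and is dropped in the standard sample-size formula.)
δ = d·√n ⇒ n = (δ/d)² = (2.802 / 0.8788)² = 10.16.
Round up to the next whole unit.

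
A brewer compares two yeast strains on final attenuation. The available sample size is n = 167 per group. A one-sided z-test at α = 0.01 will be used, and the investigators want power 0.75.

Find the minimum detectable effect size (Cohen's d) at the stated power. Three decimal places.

Need Φ(δ − 2.326) = 0.75, so δ = 2.326 + 0.674 = 3.001.
δ = d·√(n/2) ⇒ d = δ/√(n/2) = 3.001/√(167/2) = 0.3284.

d ≈ 0.328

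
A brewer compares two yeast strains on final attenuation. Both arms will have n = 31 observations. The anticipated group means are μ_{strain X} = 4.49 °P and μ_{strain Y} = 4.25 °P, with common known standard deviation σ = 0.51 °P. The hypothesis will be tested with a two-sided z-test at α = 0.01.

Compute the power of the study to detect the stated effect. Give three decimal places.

Power ≈ 0.235

Standardized effect: d = |μ_{strain X} − μ_{strain Y}| / σ = |4.49 − 4.25| / 0.51 = 0.4706
Noncentrality parameter: δ = d·√(n/2) = 0.4706 × √(31/2) = 1.8527
Two-sided α = 0.01 → critical value z_{0.005} = 2.576.
Power = Φ(δ − 2.576) + Φ(−δ − 2.576) = Φ(-0.723) + Φ(-4.429) = 0.2348 + 0.0000 = 0.2348.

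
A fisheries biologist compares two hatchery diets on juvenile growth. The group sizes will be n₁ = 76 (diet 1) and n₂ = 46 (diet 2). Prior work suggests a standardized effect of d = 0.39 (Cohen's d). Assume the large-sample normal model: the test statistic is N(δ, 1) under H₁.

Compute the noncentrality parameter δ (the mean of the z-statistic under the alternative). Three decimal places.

δ = d / √(1/n₁ + 1/n₂) = 0.39 / √(1/76 + 1/46) = 2.0877

δ ≈ 2.088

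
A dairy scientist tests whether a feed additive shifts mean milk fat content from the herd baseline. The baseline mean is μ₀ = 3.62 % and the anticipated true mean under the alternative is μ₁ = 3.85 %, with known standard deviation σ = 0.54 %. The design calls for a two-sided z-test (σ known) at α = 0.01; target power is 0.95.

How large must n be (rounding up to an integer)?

n = 99

Standardized effect: d = |μ₁ − μ₀| / σ = |3.85 − 3.62| / 0.54 = 0.4259
Set Φ(δ − 2.576) = 0.95; then δ − 2.576 = Φ⁻¹(0.95) = 1.645, giving δ = 4.221.
(The Φ(−δ − z_{α/2}) term is vanishingly small for δ > 0 and is dropped in the standard sample-size formula.)
δ = d·√n ⇒ n = (δ/d)² = (4.221 / 0.4259)² = 98.20.
Rounding up, n = 99.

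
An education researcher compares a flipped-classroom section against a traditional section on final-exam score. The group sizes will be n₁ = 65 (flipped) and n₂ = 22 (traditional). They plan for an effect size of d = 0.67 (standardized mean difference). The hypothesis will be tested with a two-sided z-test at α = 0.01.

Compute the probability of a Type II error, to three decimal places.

Noncentrality parameter: δ = d / √(1/n₁ + 1/n₂) = 0.67 / √(1/65 + 1/22) = 2.7163
Two-sided α = 0.01 → critical value z_{0.005} = 2.576.
Power = Φ(δ − 2.576) + Φ(−δ − 2.576) = Φ(0.141) + Φ(-5.292) = 0.5559 + 0.0000 = 0.5559.
Type II error: β = 1 − power = 1 − 0.5559 = 0.4441.

β ≈ 0.444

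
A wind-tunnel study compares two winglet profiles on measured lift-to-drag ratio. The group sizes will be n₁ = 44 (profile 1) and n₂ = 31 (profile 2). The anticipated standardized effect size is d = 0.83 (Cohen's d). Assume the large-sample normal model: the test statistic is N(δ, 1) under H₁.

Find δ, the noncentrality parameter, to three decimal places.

δ ≈ 3.540

δ = d / √(1/n₁ + 1/n₂) = 0.83 / √(1/44 + 1/31) = 3.5396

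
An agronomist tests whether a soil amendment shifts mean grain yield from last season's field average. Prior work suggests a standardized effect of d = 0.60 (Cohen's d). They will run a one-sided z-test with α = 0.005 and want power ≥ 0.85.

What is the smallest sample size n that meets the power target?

n = 37

Set Φ(δ − 2.576) = 0.85; then δ − 2.576 = Φ⁻¹(0.85) = 1.036, giving δ = 3.612.
δ = d·√n ⇒ n = (δ/d)² = (3.612 / 0.60)² = 36.25.
Round up to the next whole unit.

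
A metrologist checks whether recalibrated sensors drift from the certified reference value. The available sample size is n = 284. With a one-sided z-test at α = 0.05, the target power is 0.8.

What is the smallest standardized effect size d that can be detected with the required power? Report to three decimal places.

Required noncentrality: δ = z_{0.05} + z_{0.20} = 1.645 + 0.842 = 2.486.
δ = d·√n ⇒ d = δ/√n = 2.486/√284 = 0.1475.

d ≈ 0.148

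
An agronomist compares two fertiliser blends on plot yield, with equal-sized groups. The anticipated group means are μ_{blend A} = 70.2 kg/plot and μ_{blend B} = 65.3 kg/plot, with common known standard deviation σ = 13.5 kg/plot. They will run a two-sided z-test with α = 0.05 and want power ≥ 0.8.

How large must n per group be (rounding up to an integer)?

n = 120 per group

Standardized effect: d = |μ_{blend A} − μ_{blend B}| / σ = |70.2 − 65.3| / 13.5 = 0.3630
For power 0.8 need Φ(δ − z_{0.025}) = 0.8, so δ = z_{0.025} + z_{0.20} = 1.960 + 0.842 = 2.802.
(The Φ(−δ − z_{α/2}) term is vanishingly small for δ > 0 and is dropped in the standard sample-size formula.)
δ = d·√(n/2) ⇒ n = 2(δ/d)² = 2 × (2.802 / 0.3630)² = 119.16.
Round up to the next whole unit.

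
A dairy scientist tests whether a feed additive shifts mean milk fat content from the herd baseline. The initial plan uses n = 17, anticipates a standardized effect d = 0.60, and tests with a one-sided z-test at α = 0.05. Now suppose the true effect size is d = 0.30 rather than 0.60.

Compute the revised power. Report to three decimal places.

With d = 0.30: δ = d·√n = 0.30 × √17 = 1.2369. Critical value z_{0.05} = 1.645.
Revised power = Φ(δ − 1.645) = Φ(-0.408) = 0.3417.

Power ≈ 0.342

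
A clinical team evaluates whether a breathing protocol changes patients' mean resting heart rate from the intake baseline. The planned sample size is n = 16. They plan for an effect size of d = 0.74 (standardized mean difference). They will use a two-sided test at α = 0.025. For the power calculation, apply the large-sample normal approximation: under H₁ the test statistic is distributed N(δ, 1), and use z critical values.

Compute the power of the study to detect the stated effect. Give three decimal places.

Noncentrality parameter: δ = d·√n = 0.74 × √16 = 2.9600
Two-sided α = 0.025 → critical value z_{0.0125} = 2.241.
Power = Φ(δ − 2.241) + Φ(−δ − 2.241) = Φ(0.719) + Φ(-5.201) = 0.7638 + 0.0000 = 0.7638.

Power ≈ 0.764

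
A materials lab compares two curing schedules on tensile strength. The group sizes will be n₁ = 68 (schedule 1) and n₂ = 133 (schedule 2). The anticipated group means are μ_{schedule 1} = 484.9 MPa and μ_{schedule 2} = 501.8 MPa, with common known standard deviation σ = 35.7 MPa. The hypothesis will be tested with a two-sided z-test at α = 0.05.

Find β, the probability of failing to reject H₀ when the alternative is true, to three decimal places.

Standardized effect: d = |μ_{schedule 1} − μ_{schedule 2}| / σ = |484.9 − 501.8| / 35.7 = 0.4734
Noncentrality parameter: δ = d / √(1/n₁ + 1/n₂) = 0.4734 / √(1/68 + 1/133) = 3.1754
Two-sided α = 0.05 → critical value z_{0.025} = 1.960.
Power = Φ(δ − 1.960) + Φ(−δ − 1.960) = Φ(1.215) + Φ(-5.135) = 0.8879 + 0.0000 = 0.8879.
Type II error: β = 1 − power = 1 − 0.8879 = 0.1121.

β ≈ 0.112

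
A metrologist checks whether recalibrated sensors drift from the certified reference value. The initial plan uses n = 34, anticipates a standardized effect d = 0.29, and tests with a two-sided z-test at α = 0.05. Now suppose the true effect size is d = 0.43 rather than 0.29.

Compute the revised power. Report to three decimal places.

With d = 0.43: δ = d·√n = 0.43 × √34 = 2.5073. Critical value z_{0.025} = 1.960.
Revised power = Φ(δ − 1.960) + Φ(−δ − 1.960) = Φ(0.547) + Φ(-4.467) = 0.7079 + 0.0000 = 0.7079.

Power ≈ 0.708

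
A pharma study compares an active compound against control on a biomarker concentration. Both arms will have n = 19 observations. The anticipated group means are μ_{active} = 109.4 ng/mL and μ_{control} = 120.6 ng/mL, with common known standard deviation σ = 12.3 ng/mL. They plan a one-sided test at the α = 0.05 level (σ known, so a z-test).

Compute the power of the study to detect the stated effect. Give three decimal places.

Power ≈ 0.877

Standardized effect: d = |μ_{active} − μ_{control}| / σ = |109.4 − 120.6| / 12.3 = 0.9106
Noncentrality parameter: λ = d·√(n/2) = 0.9106 × √(19/2) = 2.8066
Critical value for a one-sided test at α = 0.05: z_α = 1.645.
Power = Φ(λ − 1.645) = Φ(1.162) = 0.8773.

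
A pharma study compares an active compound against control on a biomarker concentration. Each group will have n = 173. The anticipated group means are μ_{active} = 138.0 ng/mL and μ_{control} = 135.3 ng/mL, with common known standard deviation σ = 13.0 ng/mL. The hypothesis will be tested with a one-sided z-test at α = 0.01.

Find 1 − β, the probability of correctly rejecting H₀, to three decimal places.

Power ≈ 0.347

Standardized effect: d = |μ_{active} − μ_{control}| / σ = |138.0 − 135.3| / 13.0 = 0.2077
Noncentrality parameter: δ = d·√(n/2) = 0.2077 × √(173/2) = 1.9317
One-sided α = 0.01 → critical value z_{0.01} = 2.326.
Power = Φ(δ − 2.326) = Φ(-0.395) = 0.3465.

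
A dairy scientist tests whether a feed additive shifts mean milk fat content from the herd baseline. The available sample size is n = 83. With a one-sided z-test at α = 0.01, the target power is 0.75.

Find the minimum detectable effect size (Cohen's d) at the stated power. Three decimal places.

Need Φ(δ − 2.326) = 0.75, so δ = 2.326 + 0.674 = 3.001.
δ = d·√n ⇒ d = δ/√n = 3.001/√83 = 0.3294.

d ≈ 0.329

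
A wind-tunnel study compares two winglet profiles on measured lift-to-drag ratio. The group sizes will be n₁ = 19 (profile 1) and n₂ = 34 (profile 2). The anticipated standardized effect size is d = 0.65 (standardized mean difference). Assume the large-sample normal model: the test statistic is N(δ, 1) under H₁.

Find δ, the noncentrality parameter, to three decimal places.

δ ≈ 2.269

δ = d / √(1/n₁ + 1/n₂) = 0.65 / √(1/19 + 1/34) = 2.2693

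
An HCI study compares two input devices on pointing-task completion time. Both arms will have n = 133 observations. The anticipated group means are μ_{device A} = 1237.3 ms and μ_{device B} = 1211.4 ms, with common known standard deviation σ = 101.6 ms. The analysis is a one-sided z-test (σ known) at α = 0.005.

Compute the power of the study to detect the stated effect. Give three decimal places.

Standardized effect: d = |μ_{device A} − μ_{device B}| / σ = |1237.3 − 1211.4| / 101.6 = 0.2549
Noncentrality parameter: δ = d·√(n/2) = 0.2549 × √(133/2) = 2.0788
Critical value for a one-sided test at α = 0.005: z_α = 2.576.
Power = Φ(δ − 2.576) = Φ(-0.497) = 0.3096.

Power ≈ 0.310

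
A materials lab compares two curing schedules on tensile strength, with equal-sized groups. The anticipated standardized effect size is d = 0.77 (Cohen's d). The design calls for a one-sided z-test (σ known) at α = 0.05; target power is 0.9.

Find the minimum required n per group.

n = 29 per group

Set Φ(δ − 1.645) = 0.9; then δ − 1.645 = Φ⁻¹(0.9) = 1.282, giving δ = 2.926.
δ = d·√(n/2) ⇒ n = 2(δ/d)² = 2 × (2.926 / 0.77)² = 28.89.
Round up to the next whole unit.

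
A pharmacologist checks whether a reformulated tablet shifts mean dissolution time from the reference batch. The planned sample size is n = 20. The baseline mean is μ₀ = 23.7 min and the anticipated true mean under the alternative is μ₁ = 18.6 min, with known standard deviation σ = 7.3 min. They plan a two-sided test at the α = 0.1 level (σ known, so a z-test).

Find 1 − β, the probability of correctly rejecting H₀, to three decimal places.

Power ≈ 0.930

Standardized effect: d = |μ₁ − μ₀| / σ = |18.6 − 23.7| / 7.3 = 0.6986
Noncentrality parameter: δ = d·√n = 0.6986 × √20 = 3.1244
Critical value for a two-sided test at α = 0.1: z_{α/2} = 1.645.
Power = Φ(δ − 1.645) + Φ(−δ − 1.645) = Φ(1.480) + Φ(-4.769) = 0.9305 + 0.0000 = 0.9305.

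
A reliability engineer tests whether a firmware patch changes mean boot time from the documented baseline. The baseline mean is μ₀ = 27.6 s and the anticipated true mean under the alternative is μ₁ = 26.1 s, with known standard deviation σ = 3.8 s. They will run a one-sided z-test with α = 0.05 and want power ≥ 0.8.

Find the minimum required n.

Standardized effect: d = |μ₁ − μ₀| / σ = |26.1 − 27.6| / 3.8 = 0.3947
For power 0.8 need Φ(δ − z_{0.05}) = 0.8, so δ = z_{0.05} + z_{0.20} = 1.645 + 0.842 = 2.486.
δ = d·√n ⇒ n = (δ/d)² = (2.486 / 0.3947)² = 39.68.
Round up to the next whole unit.

n = 40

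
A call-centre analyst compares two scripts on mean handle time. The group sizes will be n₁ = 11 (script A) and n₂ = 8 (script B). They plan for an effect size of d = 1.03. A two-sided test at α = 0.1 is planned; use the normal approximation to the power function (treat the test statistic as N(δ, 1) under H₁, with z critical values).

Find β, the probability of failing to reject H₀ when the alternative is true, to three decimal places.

Noncentrality parameter: δ = d / √(1/n₁ + 1/n₂) = 1.03 / √(1/11 + 1/8) = 2.2167
Critical value for a two-sided test at α = 0.1: z_{α/2} = 1.645.
Power = Φ(δ − 1.645) + Φ(−δ − 1.645) = Φ(0.572) + Φ(-3.862) = 0.7163 + 0.0001 = 0.7163.
Type II error: β = 1 − power = 1 − 0.7163 = 0.2837.

β ≈ 0.284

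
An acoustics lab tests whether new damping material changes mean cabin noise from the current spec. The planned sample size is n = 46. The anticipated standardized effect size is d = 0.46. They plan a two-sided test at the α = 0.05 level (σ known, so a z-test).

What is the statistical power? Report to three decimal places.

Noncentrality parameter: δ = d·√n = 0.46 × √46 = 3.1199
Two-sided α = 0.05 → critical value z_{0.025} = 1.960.
Power = Φ(δ − 1.960) + Φ(−δ − 1.960) = Φ(1.160) + Φ(-5.080) = 0.8770 + 0.0000 = 0.8770.

Power ≈ 0.877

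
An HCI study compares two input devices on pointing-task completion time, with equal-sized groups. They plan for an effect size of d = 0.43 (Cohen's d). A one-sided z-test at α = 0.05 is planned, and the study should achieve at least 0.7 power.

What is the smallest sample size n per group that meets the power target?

n = 51 per group

Set Φ(δ − 1.645) = 0.7; then δ − 1.645 = Φ⁻¹(0.7) = 0.524, giving δ = 2.169.
δ = d·√(n/2) ⇒ n = 2(δ/d)² = 2 × (2.169 / 0.43)² = 50.90.
Rounding up, n = 51 per group.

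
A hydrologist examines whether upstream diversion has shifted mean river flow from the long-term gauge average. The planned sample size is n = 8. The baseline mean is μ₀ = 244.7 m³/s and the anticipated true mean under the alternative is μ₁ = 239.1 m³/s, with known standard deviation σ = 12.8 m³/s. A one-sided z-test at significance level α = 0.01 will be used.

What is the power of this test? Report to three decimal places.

Power ≈ 0.138

Standardized effect: d = |μ₁ − μ₀| / σ = |239.1 − 244.7| / 12.8 = 0.4375
Noncentrality parameter: δ = d·√n = 0.4375 × √8 = 1.2374
Critical value for a one-sided test at α = 0.01: z_α = 2.326.
Power = P(Z > 2.326 − δ) = Φ(-1.089) = 0.1381.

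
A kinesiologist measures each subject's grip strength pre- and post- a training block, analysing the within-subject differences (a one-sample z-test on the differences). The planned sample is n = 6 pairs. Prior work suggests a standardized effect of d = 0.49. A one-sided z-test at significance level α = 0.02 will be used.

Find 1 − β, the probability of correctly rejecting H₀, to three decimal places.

Power ≈ 0.197

Noncentrality parameter: δ = d·√n = 0.49 × √6 = 1.2002
One-sided α = 0.02 → critical value z_{0.02} = 2.054.
Power = Φ(δ − 2.054) = Φ(-0.853) = 0.1967.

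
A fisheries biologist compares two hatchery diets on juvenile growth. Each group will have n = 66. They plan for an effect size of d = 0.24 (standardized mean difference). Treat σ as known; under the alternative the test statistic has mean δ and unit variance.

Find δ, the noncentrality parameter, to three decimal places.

δ ≈ 1.379

δ = d·√(n/2) = 0.24 × √(66/2) = 1.3787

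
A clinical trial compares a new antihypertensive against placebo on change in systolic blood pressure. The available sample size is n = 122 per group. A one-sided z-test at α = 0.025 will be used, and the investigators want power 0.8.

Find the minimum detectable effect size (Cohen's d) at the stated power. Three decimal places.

d ≈ 0.359

Need Φ(δ − 1.960) = 0.8, so δ = 1.960 + 0.842 = 2.802.
δ = d·√(n/2) ⇒ d = δ/√(n/2) = 2.802/√(122/2) = 0.3587.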